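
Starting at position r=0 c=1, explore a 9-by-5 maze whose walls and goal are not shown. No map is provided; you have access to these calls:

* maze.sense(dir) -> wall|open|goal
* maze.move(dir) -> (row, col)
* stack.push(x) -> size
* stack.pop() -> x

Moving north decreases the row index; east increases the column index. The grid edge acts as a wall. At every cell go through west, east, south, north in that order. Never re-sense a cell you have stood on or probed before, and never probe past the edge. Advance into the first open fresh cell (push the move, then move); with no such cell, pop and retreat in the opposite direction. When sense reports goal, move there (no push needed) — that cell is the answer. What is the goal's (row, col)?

# sense(dir: west) == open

# push(x: west) == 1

# move(dir: west) == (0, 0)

# sense(dir: south) == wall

# pop() == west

# move(dir: east) == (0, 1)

# sense(dir: east) == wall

# sense(dir: south) == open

# push(x: south) == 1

# move(dir: south) == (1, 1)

# sense(dir: east) == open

# push(x: east) == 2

# move(dir: east) == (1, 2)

# sense(dir: east) == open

# push(x: east) == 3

# move(dir: east) == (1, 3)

# sense(dir: east) == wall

# sense(dir: south) == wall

# sense(dir: north) == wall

# pop() == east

# move(dir: west) == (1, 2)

# sense(dir: south) == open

# push(x: south) == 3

# move(dir: south) == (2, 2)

# sense(dir: west) == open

# push(x: west) == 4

# move(dir: west) == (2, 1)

# sense(dir: west) == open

# push(x: west) == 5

# move(dir: west) == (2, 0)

# sense(dir: south) == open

# push(x: south) == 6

# move(dir: south) == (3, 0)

# sense(dir: east) == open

# push(x: east) == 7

# move(dir: east) == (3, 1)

# sense(dir: east) == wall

# sense(dir: south) == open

# push(x: south) == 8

# move(dir: south) == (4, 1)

# sense(dir: west) == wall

# sense(dir: east) == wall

# sense(dir: south) == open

# push(x: south) == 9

# move(dir: south) == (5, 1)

# sense(dir: west) == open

# push(x: west) == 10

# move(dir: west) == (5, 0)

# sense(dir: south) == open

# push(x: south) == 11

# move(dir: south) == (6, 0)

# sense(dir: east) == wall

# sense(dir: south) == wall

# pop() == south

# move(dir: north) == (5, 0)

# pop() == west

# move(dir: east) == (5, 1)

# sense(dir: east) == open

# push(x: east) == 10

# move(dir: east) == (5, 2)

# sense(dir: east) == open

# push(x: east) == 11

# move(dir: east) == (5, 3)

# sense(dir: east) == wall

# sense(dir: south) == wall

# sense(dir: north) == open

# push(x: north) == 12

# move(dir: north) == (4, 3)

# sense(dir: east) == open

# push(x: east) == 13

# move(dir: east) == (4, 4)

# sense(dir: north) == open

# push(x: north) == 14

# move(dir: north) == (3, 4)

# sense(dir: west) == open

# push(x: west) == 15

# move(dir: west) == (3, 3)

# pop() == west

# move(dir: east) == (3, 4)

# sense(dir: north) == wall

# pop() == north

# move(dir: south) == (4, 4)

# pop() == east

# move(dir: west) == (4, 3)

# pop() == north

# move(dir: south) == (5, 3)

# pop() == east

# move(dir: west) == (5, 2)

# sense(dir: south) == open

# push(x: south) == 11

# move(dir: south) == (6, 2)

# sense(dir: south) == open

# push(x: south) == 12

# move(dir: south) == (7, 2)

# sense(dir: west) == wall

# sense(dir: east) == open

# push(x: east) == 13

# move(dir: east) == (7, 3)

# sense(dir: east) == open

# push(x: east) == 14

# move(dir: east) == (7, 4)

# sense(dir: south) == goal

# move(dir: south) == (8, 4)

Answer: (8, 4)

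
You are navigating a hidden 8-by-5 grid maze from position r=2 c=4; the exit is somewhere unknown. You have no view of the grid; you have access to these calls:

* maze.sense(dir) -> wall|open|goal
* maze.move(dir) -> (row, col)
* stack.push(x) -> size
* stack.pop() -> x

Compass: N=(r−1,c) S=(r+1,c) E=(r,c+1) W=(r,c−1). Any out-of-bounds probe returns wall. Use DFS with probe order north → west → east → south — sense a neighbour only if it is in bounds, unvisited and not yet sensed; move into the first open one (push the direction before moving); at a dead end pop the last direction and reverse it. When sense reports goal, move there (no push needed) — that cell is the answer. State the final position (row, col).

Step: maze.sense[dir→north]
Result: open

Step: stack.push[x→north]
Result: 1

Step: maze.move[dir→north]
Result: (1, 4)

Step: maze.sense[dir→north]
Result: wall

Step: maze.sense[dir→west]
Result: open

Step: stack.push[x→west]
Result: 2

Step: maze.move[dir→west]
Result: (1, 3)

Step: maze.sense[dir→north]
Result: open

Step: stack.push[x→north]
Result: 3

Step: maze.move[dir→north]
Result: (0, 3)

Step: maze.sense[dir→west]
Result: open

Step: stack.push[x→west]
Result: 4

Step: maze.move[dir→west]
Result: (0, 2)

Step: maze.sense[dir→west]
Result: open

Step: stack.push[x→west]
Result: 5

Step: maze.move[dir→west]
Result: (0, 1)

Step: maze.sense[dir→west]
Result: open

Step: stack.push[x→west]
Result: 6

Step: maze.move[dir→west]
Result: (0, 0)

Step: maze.sense[dir→south]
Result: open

Step: stack.push[x→south]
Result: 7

Step: maze.move[dir→south]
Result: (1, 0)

Step: maze.sense[dir→east]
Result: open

Step: stack.push[x→east]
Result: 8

Step: maze.move[dir→east]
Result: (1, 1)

Step: maze.sense[dir→east]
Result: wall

Step: maze.sense[dir→south]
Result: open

Step: stack.push[x→south]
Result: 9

Step: maze.move[dir→south]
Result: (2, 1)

Step: maze.sense[dir→west]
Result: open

Step: stack.push[x→west]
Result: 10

Step: maze.move[dir→west]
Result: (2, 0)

Step: maze.sense[dir→south]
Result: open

Step: stack.push[x→south]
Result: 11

Step: maze.move[dir→south]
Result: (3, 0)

Step: maze.sense[dir→east]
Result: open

Step: stack.push[x→east]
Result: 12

Step: maze.move[dir→east]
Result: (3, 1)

Step: maze.sense[dir→east]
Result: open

Step: stack.push[x→east]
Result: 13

Step: maze.move[dir→east]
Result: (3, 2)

Step: maze.sense[dir→north]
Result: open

Step: stack.push[x→north]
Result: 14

Step: maze.move[dir→north]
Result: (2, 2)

Step: maze.sense[dir→east]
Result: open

Step: stack.push[x→east]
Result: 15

Step: maze.move[dir→east]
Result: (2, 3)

Step: maze.sense[dir→south]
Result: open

Step: stack.push[x→south]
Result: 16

Step: maze.move[dir→south]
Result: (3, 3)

Step: maze.sense[dir→east]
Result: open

Step: stack.push[x→east]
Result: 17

Step: maze.move[dir→east]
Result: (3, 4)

Step: maze.sense[dir→south]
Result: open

Step: stack.push[x→south]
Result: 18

Step: maze.move[dir→south]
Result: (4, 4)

Step: maze.sense[dir→west]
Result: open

Step: stack.push[x→west]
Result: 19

Step: maze.move[dir→west]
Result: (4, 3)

Step: maze.sense[dir→west]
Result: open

Step: stack.push[x→west]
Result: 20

Step: maze.move[dir→west]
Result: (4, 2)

Step: maze.sense[dir→west]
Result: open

Step: stack.push[x→west]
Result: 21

Step: maze.move[dir→west]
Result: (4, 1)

Step: maze.sense[dir→west]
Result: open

Step: stack.push[x→west]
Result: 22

Step: maze.move[dir→west]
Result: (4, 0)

Step: maze.sense[dir→south]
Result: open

Step: stack.push[x→south]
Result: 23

Step: maze.move[dir→south]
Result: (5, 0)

Step: maze.sense[dir→east]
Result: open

Step: stack.push[x→east]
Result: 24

Step: maze.move[dir→east]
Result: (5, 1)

Step: maze.sense[dir→east]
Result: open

Step: stack.push[x→east]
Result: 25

Step: maze.move[dir→east]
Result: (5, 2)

Step: maze.sense[dir→east]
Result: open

Step: stack.push[x→east]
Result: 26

Step: maze.move[dir→east]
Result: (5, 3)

Step: maze.sense[dir→east]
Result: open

Step: stack.push[x→east]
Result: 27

Step: maze.move[dir→east]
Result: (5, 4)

Step: maze.sense[dir→south]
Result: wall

Step: stack.pop[]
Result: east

Step: maze.move[dir→west]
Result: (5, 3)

Step: maze.sense[dir→south]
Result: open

Step: stack.push[x→south]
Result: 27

Step: maze.move[dir→south]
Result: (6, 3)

Step: maze.sense[dir→west]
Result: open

Step: stack.push[x→west]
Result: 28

Step: maze.move[dir→west]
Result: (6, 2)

Step: maze.sense[dir→west]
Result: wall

Step: maze.sense[dir→south]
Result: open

Step: stack.push[x→south]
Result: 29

Step: maze.move[dir→south]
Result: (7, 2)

Step: maze.sense[dir→west]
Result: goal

Step: maze.move[dir→west]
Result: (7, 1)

Answer: (7, 1)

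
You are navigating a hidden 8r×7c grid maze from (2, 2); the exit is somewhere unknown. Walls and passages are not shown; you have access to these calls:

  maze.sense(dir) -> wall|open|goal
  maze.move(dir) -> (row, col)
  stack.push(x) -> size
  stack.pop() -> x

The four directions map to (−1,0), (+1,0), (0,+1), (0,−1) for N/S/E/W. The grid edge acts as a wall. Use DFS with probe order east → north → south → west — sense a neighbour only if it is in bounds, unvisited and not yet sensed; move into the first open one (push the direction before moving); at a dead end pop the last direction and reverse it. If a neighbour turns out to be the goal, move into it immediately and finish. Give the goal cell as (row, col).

→ maze.sense(dir: east)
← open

→ stack.push(x: east)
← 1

→ maze.move(dir: east)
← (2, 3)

→ maze.sense(dir: east)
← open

→ stack.push(x: east)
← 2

→ maze.move(dir: east)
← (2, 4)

→ maze.sense(dir: east)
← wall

→ maze.sense(dir: north)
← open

→ stack.push(x: north)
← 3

→ maze.move(dir: north)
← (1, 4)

→ maze.sense(dir: east)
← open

→ stack.push(x: east)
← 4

→ maze.move(dir: east)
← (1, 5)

→ maze.sense(dir: east)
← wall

→ maze.sense(dir: north)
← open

→ stack.push(x: north)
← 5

→ maze.move(dir: north)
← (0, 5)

→ maze.sense(dir: east)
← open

→ stack.push(x: east)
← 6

→ maze.move(dir: east)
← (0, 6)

→ stack.pop()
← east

→ maze.move(dir: west)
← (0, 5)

→ maze.sense(dir: west)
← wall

→ stack.pop()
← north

→ maze.move(dir: south)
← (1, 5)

→ stack.pop()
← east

→ maze.move(dir: west)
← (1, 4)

→ maze.sense(dir: west)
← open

→ stack.push(x: west)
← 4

→ maze.move(dir: west)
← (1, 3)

→ maze.sense(dir: north)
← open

→ stack.push(x: north)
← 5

→ maze.move(dir: north)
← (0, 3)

→ maze.sense(dir: west)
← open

→ stack.push(x: west)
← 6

→ maze.move(dir: west)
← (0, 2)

→ maze.sense(dir: south)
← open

→ stack.push(x: south)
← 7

→ maze.move(dir: south)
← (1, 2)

→ maze.sense(dir: west)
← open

→ stack.push(x: west)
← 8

→ maze.move(dir: west)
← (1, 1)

→ maze.sense(dir: north)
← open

→ stack.push(x: north)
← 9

→ maze.move(dir: north)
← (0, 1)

→ maze.sense(dir: west)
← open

→ stack.push(x: west)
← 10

→ maze.move(dir: west)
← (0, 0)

→ maze.sense(dir: south)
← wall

→ stack.pop()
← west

→ maze.move(dir: east)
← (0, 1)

→ stack.pop()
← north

→ maze.move(dir: south)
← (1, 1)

→ maze.sense(dir: south)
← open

→ stack.push(x: south)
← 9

→ maze.move(dir: south)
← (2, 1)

→ maze.sense(dir: south)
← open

→ stack.push(x: south)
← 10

→ maze.move(dir: south)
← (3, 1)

→ maze.sense(dir: east)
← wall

→ maze.sense(dir: south)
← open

→ stack.push(x: south)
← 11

→ maze.move(dir: south)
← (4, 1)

→ maze.sense(dir: east)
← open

→ stack.push(x: east)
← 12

→ maze.move(dir: east)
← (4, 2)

→ maze.sense(dir: east)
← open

→ stack.push(x: east)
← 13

→ maze.move(dir: east)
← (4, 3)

→ maze.sense(dir: east)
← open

→ stack.push(x: east)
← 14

→ maze.move(dir: east)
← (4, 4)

→ maze.sense(dir: east)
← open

→ stack.push(x: east)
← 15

→ maze.move(dir: east)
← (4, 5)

→ maze.sense(dir: east)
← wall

→ maze.sense(dir: north)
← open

→ stack.push(x: north)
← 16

→ maze.move(dir: north)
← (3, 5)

→ maze.sense(dir: east)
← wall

→ maze.sense(dir: west)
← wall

→ stack.pop()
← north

→ maze.move(dir: south)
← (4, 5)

→ maze.sense(dir: south)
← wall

→ stack.pop()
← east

→ maze.move(dir: west)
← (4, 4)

→ maze.sense(dir: south)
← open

→ stack.push(x: south)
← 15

→ maze.move(dir: south)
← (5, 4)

→ maze.sense(dir: south)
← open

→ stack.push(x: south)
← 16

→ maze.move(dir: south)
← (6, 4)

→ maze.sense(dir: east)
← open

→ stack.push(x: east)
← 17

→ maze.move(dir: east)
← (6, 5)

→ maze.sense(dir: east)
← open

→ stack.push(x: east)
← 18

→ maze.move(dir: east)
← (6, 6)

→ maze.sense(dir: north)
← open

→ stack.push(x: north)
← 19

→ maze.move(dir: north)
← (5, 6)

→ stack.pop()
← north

→ maze.move(dir: south)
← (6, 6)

→ maze.sense(dir: south)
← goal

→ maze.move(dir: south)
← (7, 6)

Answer: (7, 6)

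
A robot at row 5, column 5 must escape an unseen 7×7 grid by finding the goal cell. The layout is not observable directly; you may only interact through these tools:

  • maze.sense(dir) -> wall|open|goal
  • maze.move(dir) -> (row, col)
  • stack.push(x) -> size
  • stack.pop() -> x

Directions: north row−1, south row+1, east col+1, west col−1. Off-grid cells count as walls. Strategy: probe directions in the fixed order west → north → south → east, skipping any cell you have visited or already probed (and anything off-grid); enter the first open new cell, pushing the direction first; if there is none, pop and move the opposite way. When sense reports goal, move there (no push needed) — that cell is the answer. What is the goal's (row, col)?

I invoke sense using dir→west, and observe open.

Then push using x→west, which returns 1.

Now I run move using dir→west, giving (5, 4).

I invoke sense using dir→west, and see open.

Invoking push using x→west, and observe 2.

I call move using dir→west, giving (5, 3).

Invoking sense using dir→west, and see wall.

Next I call sense using dir→north, and get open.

I run push using x→north, yielding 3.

Now I run move using dir→north, which returns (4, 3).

I try sense using dir→west, giving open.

Calling push using x→west, and see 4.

I try move using dir→west, and get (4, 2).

I call sense using dir→west, → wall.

Then sense using dir→north, — result: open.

Now I run push using x→north, giving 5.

I run move using dir→north, — result: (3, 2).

Calling sense using dir→west, : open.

I run push using x→west, and get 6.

I try move using dir→west, and see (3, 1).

Using sense using dir→west, yielding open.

Then push using x→west, → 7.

Now I run move using dir→west, and observe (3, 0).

I invoke sense using dir→north, and observe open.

I run push using x→north, and get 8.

Next I call move using dir→north, and observe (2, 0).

I run sense using dir→north, → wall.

I invoke sense using dir→east, and observe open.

Next I call push using x→east, which returns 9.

Calling move using dir→east, giving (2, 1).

I use sense using dir→north, and observe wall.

I try sense using dir→east, which returns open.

I run push using x→east, : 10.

Using move using dir→east, giving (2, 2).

I call sense using dir→north, giving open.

I call push using x→north, and observe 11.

I call move using dir→north, and get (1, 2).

I try sense using dir→north, which returns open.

I call push using x→north, and get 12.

Then move using dir→north, yielding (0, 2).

Then sense using dir→west, and observe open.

Invoking push using x→west, → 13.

Calling move using dir→west, and see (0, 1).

I try sense using dir→west, and get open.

Now I run push using x→west, — result: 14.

Next I call move using dir→west, : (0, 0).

Using pop(), → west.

I run move using dir→east, yielding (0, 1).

I call pop(), and see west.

I call move using dir→east, yielding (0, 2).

I try sense using dir→east, giving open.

I run push using x→east, and see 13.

Invoking move using dir→east, which returns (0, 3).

I try sense using dir→south, yielding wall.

Next I call sense using dir→east, and see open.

Invoking push using x→east, → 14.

Next I call move using dir→east, and get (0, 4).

Now I run sense using dir→south, giving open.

Now I run push using x→south, : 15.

Next I call move using dir→south, yielding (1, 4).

I invoke sense using dir→south, and see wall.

I use sense using dir→east, : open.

I run push using x→east, → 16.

Calling move using dir→east, and observe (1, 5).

I invoke sense using dir→north, which returns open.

Invoking push using x→north, : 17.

Now I run move using dir→north, and get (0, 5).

Next I call sense using dir→east, yielding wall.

I run pop(), and observe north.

Calling move using dir→south, : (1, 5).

I run sense using dir→south, and get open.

I run push using x→south, and see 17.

Now I run move using dir→south, — result: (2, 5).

Using sense using dir→south, which returns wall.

I call sense using dir→east, and observe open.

Calling push using x→east, and see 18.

Next I call move using dir→east, : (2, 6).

I use sense using dir→north, giving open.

I invoke push using x→north, — result: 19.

I try move using dir→north, — result: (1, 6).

I call pop, → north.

Using move using dir→south, yielding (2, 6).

Using sense using dir→south, which returns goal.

Now I run move using dir→south, : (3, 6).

Answer: (3, 6)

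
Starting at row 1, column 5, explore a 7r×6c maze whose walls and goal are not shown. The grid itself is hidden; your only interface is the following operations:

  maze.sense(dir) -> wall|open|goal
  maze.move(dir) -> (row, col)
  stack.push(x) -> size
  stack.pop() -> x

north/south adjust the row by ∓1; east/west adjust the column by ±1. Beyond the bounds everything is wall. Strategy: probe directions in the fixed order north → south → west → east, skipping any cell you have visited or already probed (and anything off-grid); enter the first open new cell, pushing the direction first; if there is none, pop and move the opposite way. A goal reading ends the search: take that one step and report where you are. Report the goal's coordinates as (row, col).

I call maze.sense using north, : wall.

Using maze.sense using south, yielding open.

I try stack.push using south, and see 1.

Calling maze.move using south, and observe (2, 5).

Now I run maze.sense using south, which returns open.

I run stack.push using south, — result: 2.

Invoking maze.move using south, — result: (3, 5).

I invoke maze.sense using south, — result: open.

Invoking stack.push using south, : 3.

Now I run maze.move using south, giving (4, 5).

Calling maze.sense using south, and see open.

I use stack.push using south, and get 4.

Using maze.move using south, — result: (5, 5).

Using maze.sense using south, giving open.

I invoke stack.push using south, and get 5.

Then maze.move using south, giving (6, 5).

Then maze.sense using west, giving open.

Calling stack.push using west, and get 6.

Then maze.move using west, yielding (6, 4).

Then maze.sense using north, — result: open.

Next I call stack.push using north, → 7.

I run maze.move using north, and observe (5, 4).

I call maze.sense using north, giving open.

Invoking stack.push using north, → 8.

Using maze.move using north, yielding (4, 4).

Using maze.sense using north, : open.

Using stack.push using north, and see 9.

I run maze.move using north, which returns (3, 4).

I use maze.sense using north, and see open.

Calling stack.push using north, and see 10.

Now I run maze.move using north, and observe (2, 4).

Then maze.sense using north, which returns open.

Using stack.push using north, → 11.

I invoke maze.move using north, → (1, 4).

I try maze.sense using north, yielding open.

Using stack.push using north, → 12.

I call maze.move using north, and get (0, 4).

Invoking maze.sense using west, and observe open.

I use stack.push using west, yielding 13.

Invoking maze.move using west, and observe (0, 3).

Using maze.sense using south, → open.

I run stack.push using south, yielding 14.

I call maze.move using south, giving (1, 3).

Now I run maze.sense using south, giving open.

Next I call stack.push using south, — result: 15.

I call maze.move using south, yielding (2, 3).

Now I run maze.sense using south, and get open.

Calling stack.push using south, and get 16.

I call maze.move using south, giving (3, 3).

Now I run maze.sense using south, and see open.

I use stack.push using south, — result: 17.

I call maze.move using south, and see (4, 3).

Calling maze.sense using south, and observe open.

Calling stack.push using south, — result: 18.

I invoke maze.move using south, and see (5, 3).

I invoke maze.sense using south, — result: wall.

I call maze.sense using west, and see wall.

I run stack.pop, — result: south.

I invoke maze.move using north, → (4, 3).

Then maze.sense using west, : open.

Using stack.push using west, and see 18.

Next I call maze.move using west, which returns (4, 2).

I invoke maze.sense using north, and observe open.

Calling stack.push using north, → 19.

Next I call maze.move using north, and observe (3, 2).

Using maze.sense using north, — result: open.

I run stack.push using north, — result: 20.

Invoking maze.move using north, and get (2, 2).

Next I call maze.sense using north, and get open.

Invoking stack.push using north, — result: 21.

Invoking maze.move using north, and get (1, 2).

Using maze.sense using north, yielding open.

I invoke stack.push using north, and get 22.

I call maze.move using north, : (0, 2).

I run maze.sense using west, and get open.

I use stack.push using west, and observe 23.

Then maze.move using west, and observe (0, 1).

Then maze.sense using south, which returns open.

I use stack.push using south, yielding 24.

I try maze.move using south, and observe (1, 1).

Calling maze.sense using south, → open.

I call stack.push using south, which returns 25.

I try maze.move using south, → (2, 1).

I invoke maze.sense using south, and observe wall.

I invoke maze.sense using west, giving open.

I call stack.push using west, and observe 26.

I invoke maze.move using west, — result: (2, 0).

I use maze.sense using north, which returns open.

Invoking stack.push using north, : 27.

Using maze.move using north, giving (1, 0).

I try maze.sense using north, → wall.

I invoke stack.pop(), : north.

Now I run maze.move using south, and see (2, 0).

Then maze.sense using south, → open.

Next I call stack.push using south, — result: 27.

Invoking maze.move using south, and observe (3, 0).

I invoke maze.sense using south, : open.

I run stack.push using south, which returns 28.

Calling maze.move using south, — result: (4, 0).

I run maze.sense using south, — result: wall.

Next I call maze.sense using east, → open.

Invoking stack.push using east, and see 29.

Calling maze.move using east, — result: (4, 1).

Calling maze.sense using south, and observe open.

I try stack.push using south, and get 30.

Next I call maze.move using south, yielding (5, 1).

Using maze.sense using south, and see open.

I call stack.push using south, → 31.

Invoking maze.move using south, which returns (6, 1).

Using maze.sense using west, and get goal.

I try maze.move using west, yielding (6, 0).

Answer: (6, 0)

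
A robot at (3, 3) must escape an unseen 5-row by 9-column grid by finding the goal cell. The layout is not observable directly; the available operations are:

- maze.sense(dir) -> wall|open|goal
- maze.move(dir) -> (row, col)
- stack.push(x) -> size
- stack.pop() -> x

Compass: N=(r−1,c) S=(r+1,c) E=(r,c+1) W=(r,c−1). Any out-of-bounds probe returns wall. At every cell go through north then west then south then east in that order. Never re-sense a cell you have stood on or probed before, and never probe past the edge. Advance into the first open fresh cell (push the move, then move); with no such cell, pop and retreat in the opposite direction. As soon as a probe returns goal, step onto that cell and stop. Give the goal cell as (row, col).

> maze.sense dir→north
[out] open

> stack.push x→north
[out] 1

> maze.move dir→north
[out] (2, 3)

> maze.sense dir→north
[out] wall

> maze.sense dir→west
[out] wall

> maze.sense dir→east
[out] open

> stack.push x→east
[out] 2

> maze.move dir→east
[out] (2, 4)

> maze.sense dir→north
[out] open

> stack.push x→north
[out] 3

> maze.move dir→north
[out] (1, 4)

> maze.sense dir→north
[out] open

> stack.push x→north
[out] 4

> maze.move dir→north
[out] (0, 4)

> maze.sense dir→west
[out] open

> stack.push x→west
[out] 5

> maze.move dir→west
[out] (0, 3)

> maze.sense dir→west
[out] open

> stack.push x→west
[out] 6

> maze.move dir→west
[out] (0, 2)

> maze.sense dir→west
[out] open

> stack.push x→west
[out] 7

> maze.move dir→west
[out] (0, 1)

> maze.sense dir→west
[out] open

> stack.push x→west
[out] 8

> maze.move dir→west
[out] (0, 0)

> maze.sense dir→south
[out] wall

> stack.pop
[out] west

> maze.move dir→east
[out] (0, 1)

> maze.sense dir→south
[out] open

> stack.push x→south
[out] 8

> maze.move dir→south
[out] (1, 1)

> maze.sense dir→south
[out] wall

> maze.sense dir→east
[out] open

> stack.push x→east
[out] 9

> maze.move dir→east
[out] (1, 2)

> stack.pop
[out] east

> maze.move dir→west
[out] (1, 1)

> stack.pop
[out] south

> maze.move dir→north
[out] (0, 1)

> stack.pop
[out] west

> maze.move dir→east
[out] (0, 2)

> stack.pop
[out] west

> maze.move dir→east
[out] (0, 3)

> stack.pop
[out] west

> maze.move dir→east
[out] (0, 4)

> maze.sense dir→east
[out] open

> stack.push x→east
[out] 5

> maze.move dir→east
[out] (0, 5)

> maze.sense dir→south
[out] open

> stack.push x→south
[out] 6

> maze.move dir→south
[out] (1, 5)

> maze.sense dir→south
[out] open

> stack.push x→south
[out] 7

> maze.move dir→south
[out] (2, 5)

> maze.sense dir→south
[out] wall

> maze.sense dir→east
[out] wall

> stack.pop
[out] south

> maze.move dir→north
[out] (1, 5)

> maze.sense dir→east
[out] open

> stack.push x→east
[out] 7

> maze.move dir→east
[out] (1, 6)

> maze.sense dir→north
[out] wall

> maze.sense dir→east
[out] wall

> stack.pop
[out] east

> maze.move dir→west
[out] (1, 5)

> stack.pop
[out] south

> maze.move dir→north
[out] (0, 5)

> stack.pop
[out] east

> maze.move dir→west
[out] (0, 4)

> stack.pop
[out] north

> maze.move dir→south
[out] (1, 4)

> stack.pop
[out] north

> maze.move dir→south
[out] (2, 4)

> maze.sense dir→south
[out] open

> stack.push x→south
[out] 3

> maze.move dir→south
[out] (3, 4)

> maze.sense dir→south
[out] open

> stack.push x→south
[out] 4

> maze.move dir→south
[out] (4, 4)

> maze.sense dir→west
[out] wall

> maze.sense dir→east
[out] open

> stack.push x→east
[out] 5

> maze.move dir→east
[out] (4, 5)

> maze.sense dir→east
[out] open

> stack.push x→east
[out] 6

> maze.move dir→east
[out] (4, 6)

> maze.sense dir→north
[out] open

> stack.push x→north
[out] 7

> maze.move dir→north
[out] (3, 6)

> maze.sense dir→east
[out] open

> stack.push x→east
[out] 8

> maze.move dir→east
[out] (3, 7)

> maze.sense dir→north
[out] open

> stack.push x→north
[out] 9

> maze.move dir→north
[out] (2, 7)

> maze.sense dir→east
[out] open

> stack.push x→east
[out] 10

> maze.move dir→east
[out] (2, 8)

> maze.sense dir→north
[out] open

> stack.push x→north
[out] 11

> maze.move dir→north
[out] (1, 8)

> maze.sense dir→north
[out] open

> stack.push x→north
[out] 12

> maze.move dir→north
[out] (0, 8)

> maze.sense dir→west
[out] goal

> maze.move dir→west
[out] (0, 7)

Answer: (0, 7)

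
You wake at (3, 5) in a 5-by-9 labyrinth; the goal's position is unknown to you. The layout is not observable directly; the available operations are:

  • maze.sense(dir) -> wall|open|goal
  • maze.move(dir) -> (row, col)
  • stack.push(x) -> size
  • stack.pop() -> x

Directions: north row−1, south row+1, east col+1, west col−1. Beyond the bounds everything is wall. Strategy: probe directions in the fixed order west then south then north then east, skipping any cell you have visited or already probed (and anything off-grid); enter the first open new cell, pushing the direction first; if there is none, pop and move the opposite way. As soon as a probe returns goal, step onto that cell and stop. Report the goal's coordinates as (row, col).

% maze.sense dir=west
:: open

% stack.push x=west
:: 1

% maze.move dir=west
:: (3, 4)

% maze.sense dir=west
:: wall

% maze.sense dir=south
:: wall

% maze.sense dir=north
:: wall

% stack.pop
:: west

% maze.move dir=east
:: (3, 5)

% maze.sense dir=south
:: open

% stack.push x=south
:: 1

% maze.move dir=south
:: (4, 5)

% maze.sense dir=east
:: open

% stack.push x=east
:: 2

% maze.move dir=east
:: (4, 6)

% maze.sense dir=north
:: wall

% maze.sense dir=east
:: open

% stack.push x=east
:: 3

% maze.move dir=east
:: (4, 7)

% maze.sense dir=north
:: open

% stack.push x=north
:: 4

% maze.move dir=north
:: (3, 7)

% maze.sense dir=north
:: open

% stack.push x=north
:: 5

% maze.move dir=north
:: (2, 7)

% maze.sense dir=west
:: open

% stack.push x=west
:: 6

% maze.move dir=west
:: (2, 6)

% maze.sense dir=west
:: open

% stack.push x=west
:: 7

% maze.move dir=west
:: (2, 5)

% maze.sense dir=north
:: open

% stack.push x=north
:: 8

% maze.move dir=north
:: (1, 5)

% maze.sense dir=west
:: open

% stack.push x=west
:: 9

% maze.move dir=west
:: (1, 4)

% maze.sense dir=west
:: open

% stack.push x=west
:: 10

% maze.move dir=west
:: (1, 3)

% maze.sense dir=west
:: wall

% maze.sense dir=south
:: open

% stack.push x=south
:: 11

% maze.move dir=south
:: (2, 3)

% maze.sense dir=west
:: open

% stack.push x=west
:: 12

% maze.move dir=west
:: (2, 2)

% maze.sense dir=west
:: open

% stack.push x=west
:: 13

% maze.move dir=west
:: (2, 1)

% maze.sense dir=west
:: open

% stack.push x=west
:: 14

% maze.move dir=west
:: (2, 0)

% maze.sense dir=south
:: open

% stack.push x=south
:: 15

% maze.move dir=south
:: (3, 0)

% maze.sense dir=south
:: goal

% maze.move dir=south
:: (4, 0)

Answer: (4, 0)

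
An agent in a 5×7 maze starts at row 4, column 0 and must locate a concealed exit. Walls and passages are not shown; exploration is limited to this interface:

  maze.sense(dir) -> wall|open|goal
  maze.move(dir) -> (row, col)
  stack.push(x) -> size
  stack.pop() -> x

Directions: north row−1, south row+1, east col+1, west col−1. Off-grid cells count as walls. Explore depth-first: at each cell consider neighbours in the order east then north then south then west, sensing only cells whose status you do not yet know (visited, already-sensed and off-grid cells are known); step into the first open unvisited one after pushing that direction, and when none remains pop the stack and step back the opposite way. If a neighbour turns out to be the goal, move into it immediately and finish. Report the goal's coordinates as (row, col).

# 1. maze.sense(dir=east) == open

# 2. stack.push(x=east) == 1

# 3. maze.move(dir=east) == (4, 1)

# 4. maze.sense(dir=east) == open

# 5. stack.push(x=east) == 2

# 6. maze.move(dir=east) == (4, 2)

# 7. maze.sense(dir=east) == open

# 8. stack.push(x=east) == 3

# 9. maze.move(dir=east) == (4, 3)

# 10. maze.sense(dir=east) == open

# 11. stack.push(x=east) == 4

# 12. maze.move(dir=east) == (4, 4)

# 13. maze.sense(dir=east) == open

# 14. stack.push(x=east) == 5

# 15. maze.move(dir=east) == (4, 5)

# 16. maze.sense(dir=east) == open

# 17. stack.push(x=east) == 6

# 18. maze.move(dir=east) == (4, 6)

# 19. maze.sense(dir=north) == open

# 20. stack.push(x=north) == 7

# 21. maze.move(dir=north) == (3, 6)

# 22. maze.sense(dir=north) == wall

# 23. maze.sense(dir=west) == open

# 24. stack.push(x=west) == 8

# 25. maze.move(dir=west) == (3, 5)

# 26. maze.sense(dir=north) == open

# 27. stack.push(x=north) == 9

# 28. maze.move(dir=north) == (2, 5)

# 29. maze.sense(dir=north) == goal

# 30. maze.move(dir=north) == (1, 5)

Answer: (1, 5)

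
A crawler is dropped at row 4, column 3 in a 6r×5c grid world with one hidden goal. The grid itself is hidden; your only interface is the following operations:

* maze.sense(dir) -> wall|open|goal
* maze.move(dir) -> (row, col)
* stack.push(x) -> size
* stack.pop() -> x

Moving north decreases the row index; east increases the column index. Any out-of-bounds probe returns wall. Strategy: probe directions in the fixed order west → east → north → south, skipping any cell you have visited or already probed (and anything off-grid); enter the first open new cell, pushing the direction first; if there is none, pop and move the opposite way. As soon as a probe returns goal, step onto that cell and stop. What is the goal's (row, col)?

~$ maze.sense dir='west'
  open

~$ stack.push x='west'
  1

~$ maze.move dir='west'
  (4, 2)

~$ maze.sense dir='west'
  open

~$ stack.push x='west'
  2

~$ maze.move dir='west'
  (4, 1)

~$ maze.sense dir='west'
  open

~$ stack.push x='west'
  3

~$ maze.move dir='west'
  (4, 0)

~$ maze.sense dir='north'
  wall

~$ maze.sense dir='south'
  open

~$ stack.push x='south'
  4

~$ maze.move dir='south'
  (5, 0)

~$ maze.sense dir='east'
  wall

~$ stack.pop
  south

~$ maze.move dir='north'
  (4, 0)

~$ stack.pop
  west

~$ maze.move dir='east'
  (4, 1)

~$ maze.sense dir='north'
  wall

~$ stack.pop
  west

~$ maze.move dir='east'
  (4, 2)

~$ maze.sense dir='north'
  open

~$ stack.push x='north'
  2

~$ maze.move dir='north'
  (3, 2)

~$ maze.sense dir='east'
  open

~$ stack.push x='east'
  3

~$ maze.move dir='east'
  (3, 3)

~$ maze.sense dir='east'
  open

~$ stack.push x='east'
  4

~$ maze.move dir='east'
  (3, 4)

~$ maze.sense dir='north'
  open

~$ stack.push x='north'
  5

~$ maze.move dir='north'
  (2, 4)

~$ maze.sense dir='west'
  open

~$ stack.push x='west'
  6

~$ maze.move dir='west'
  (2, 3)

~$ maze.sense dir='west'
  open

~$ stack.push x='west'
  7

~$ maze.move dir='west'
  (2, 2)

~$ maze.sense dir='west'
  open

~$ stack.push x='west'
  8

~$ maze.move dir='west'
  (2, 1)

~$ maze.sense dir='west'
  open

~$ stack.push x='west'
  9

~$ maze.move dir='west'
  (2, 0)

~$ maze.sense dir='north'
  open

~$ stack.push x='north'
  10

~$ maze.move dir='north'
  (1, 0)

~$ maze.sense dir='east'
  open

~$ stack.push x='east'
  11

~$ maze.move dir='east'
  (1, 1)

~$ maze.sense dir='east'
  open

~$ stack.push x='east'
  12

~$ maze.move dir='east'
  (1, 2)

~$ maze.sense dir='east'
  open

~$ stack.push x='east'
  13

~$ maze.move dir='east'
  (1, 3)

~$ maze.sense dir='east'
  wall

~$ maze.sense dir='north'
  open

~$ stack.push x='north'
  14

~$ maze.move dir='north'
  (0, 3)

~$ maze.sense dir='west'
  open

~$ stack.push x='west'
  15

~$ maze.move dir='west'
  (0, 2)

~$ maze.sense dir='west'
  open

~$ stack.push x='west'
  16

~$ maze.move dir='west'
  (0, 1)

~$ maze.sense dir='west'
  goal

~$ maze.move dir='west'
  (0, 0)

Answer: (0, 0)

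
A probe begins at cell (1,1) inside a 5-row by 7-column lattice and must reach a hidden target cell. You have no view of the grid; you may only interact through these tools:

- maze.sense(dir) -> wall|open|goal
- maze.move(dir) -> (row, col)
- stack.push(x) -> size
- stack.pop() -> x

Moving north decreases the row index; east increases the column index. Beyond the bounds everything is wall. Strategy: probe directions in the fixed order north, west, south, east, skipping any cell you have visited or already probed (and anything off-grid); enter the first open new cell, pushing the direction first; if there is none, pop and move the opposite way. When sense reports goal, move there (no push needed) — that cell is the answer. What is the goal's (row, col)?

CALL maze.sense[north]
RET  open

CALL stack.push[north]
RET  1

CALL maze.move[north]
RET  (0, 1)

CALL maze.sense[west]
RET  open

CALL stack.push[west]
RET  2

CALL maze.move[west]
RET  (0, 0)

CALL maze.sense[south]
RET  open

CALL stack.push[south]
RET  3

CALL maze.move[south]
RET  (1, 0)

CALL maze.sense[south]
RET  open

CALL stack.push[south]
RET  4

CALL maze.move[south]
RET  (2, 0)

CALL maze.sense[south]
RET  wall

CALL maze.sense[east]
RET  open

CALL stack.push[east]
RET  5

CALL maze.move[east]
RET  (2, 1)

CALL maze.sense[south]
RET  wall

CALL maze.sense[east]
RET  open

CALL stack.push[east]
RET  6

CALL maze.move[east]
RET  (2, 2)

CALL maze.sense[north]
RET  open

CALL stack.push[north]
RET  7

CALL maze.move[north]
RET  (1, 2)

CALL maze.sense[north]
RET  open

CALL stack.push[north]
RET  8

CALL maze.move[north]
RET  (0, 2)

CALL maze.sense[east]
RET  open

CALL stack.push[east]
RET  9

CALL maze.move[east]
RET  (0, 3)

CALL maze.sense[south]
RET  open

CALL stack.push[south]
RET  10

CALL maze.move[south]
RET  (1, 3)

CALL maze.sense[south]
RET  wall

CALL maze.sense[east]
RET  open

CALL stack.push[east]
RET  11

CALL maze.move[east]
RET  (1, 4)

CALL maze.sense[north]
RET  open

CALL stack.push[north]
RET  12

CALL maze.move[north]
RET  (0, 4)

CALL maze.sense[east]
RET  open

CALL stack.push[east]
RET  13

CALL maze.move[east]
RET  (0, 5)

CALL maze.sense[south]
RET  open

CALL stack.push[south]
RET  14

CALL maze.move[south]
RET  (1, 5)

CALL maze.sense[south]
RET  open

CALL stack.push[south]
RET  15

CALL maze.move[south]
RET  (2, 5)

CALL maze.sense[west]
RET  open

CALL stack.push[west]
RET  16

CALL maze.move[west]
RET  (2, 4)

CALL maze.sense[south]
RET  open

CALL stack.push[south]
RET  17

CALL maze.move[south]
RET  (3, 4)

CALL maze.sense[west]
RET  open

CALL stack.push[west]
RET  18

CALL maze.move[west]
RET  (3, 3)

CALL maze.sense[west]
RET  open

CALL stack.push[west]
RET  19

CALL maze.move[west]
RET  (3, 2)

CALL maze.sense[south]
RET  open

CALL stack.push[south]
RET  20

CALL maze.move[south]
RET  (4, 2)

CALL maze.sense[west]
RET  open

CALL stack.push[west]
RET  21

CALL maze.move[west]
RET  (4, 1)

CALL maze.sense[west]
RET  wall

CALL stack.pop[]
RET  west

CALL maze.move[east]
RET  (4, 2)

CALL maze.sense[east]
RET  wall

CALL stack.pop[]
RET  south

CALL maze.move[north]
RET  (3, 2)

CALL stack.pop[]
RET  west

CALL maze.move[east]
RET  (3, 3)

CALL stack.pop[]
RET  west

CALL maze.move[east]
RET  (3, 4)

CALL maze.sense[south]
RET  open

CALL stack.push[south]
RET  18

CALL maze.move[south]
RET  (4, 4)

CALL maze.sense[east]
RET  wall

CALL stack.pop[]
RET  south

CALL maze.move[north]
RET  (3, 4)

CALL maze.sense[east]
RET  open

CALL stack.push[east]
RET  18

CALL maze.move[east]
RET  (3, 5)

CALL maze.sense[east]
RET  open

CALL stack.push[east]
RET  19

CALL maze.move[east]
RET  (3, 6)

CALL maze.sense[north]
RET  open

CALL stack.push[north]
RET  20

CALL maze.move[north]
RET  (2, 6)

CALL maze.sense[north]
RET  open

CALL stack.push[north]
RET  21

CALL maze.move[north]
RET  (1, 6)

CALL maze.sense[north]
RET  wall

CALL stack.pop[]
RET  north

CALL maze.move[south]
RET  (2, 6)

CALL stack.pop[]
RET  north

CALL maze.move[south]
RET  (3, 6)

CALL maze.sense[south]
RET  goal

CALL maze.move[south]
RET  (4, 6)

Answer: (4, 6)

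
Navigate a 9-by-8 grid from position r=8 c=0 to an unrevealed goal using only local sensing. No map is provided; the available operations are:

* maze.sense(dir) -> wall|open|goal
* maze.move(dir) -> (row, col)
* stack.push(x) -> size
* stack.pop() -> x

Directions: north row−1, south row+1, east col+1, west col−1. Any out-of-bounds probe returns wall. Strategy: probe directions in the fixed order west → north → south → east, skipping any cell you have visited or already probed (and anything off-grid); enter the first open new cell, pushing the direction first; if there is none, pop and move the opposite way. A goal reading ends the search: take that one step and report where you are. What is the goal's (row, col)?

>>> sense north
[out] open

>>> push north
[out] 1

>>> move north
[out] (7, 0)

>>> sense north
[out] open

>>> push north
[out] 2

>>> move north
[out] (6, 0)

>>> sense north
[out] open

>>> push north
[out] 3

>>> move north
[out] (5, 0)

>>> sense north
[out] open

>>> push north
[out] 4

>>> move north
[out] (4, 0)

>>> sense north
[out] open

>>> push north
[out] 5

>>> move north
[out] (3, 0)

>>> sense north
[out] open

>>> push north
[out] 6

>>> move north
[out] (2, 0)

>>> sense north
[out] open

>>> push north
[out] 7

>>> move north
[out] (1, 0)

>>> sense north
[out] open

>>> push north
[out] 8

>>> move north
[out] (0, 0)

>>> sense east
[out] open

>>> push east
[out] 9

>>> move east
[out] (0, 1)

>>> sense south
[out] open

>>> push south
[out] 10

>>> move south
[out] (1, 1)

>>> sense south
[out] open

>>> push south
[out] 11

>>> move south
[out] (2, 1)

>>> sense south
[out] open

>>> push south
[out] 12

>>> move south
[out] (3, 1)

>>> sense south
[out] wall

>>> sense east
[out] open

>>> push east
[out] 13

>>> move east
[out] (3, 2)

>>> sense north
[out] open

>>> push north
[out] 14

>>> move north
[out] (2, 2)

>>> sense north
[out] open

>>> push north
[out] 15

>>> move north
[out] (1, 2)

>>> sense north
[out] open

>>> push north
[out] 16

>>> move north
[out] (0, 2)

>>> sense east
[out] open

>>> push east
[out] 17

>>> move east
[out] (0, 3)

>>> sense south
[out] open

>>> push south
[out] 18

>>> move south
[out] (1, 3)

>>> sense south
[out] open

>>> push south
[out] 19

>>> move south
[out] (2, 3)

>>> sense south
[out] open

>>> push south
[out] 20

>>> move south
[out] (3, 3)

>>> sense south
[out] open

>>> push south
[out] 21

>>> move south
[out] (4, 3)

>>> sense west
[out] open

>>> push west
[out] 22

>>> move west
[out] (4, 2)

>>> sense south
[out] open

>>> push south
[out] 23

>>> move south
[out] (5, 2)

>>> sense west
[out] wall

>>> sense south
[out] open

>>> push south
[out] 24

>>> move south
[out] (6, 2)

>>> sense west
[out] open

>>> push west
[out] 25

>>> move west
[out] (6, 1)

>>> sense south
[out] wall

>>> pop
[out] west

>>> move east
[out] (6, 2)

>>> sense south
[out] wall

>>> sense east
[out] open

>>> push east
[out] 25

>>> move east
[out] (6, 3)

>>> sense north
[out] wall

>>> sense south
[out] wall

>>> sense east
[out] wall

>>> pop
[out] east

>>> move west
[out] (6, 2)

>>> pop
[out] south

>>> move north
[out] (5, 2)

>>> pop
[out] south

>>> move north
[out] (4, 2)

>>> pop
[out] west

>>> move east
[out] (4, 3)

>>> sense east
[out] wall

>>> pop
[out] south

>>> move north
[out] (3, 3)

>>> sense east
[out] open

>>> push east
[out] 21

>>> move east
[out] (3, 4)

>>> sense north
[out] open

>>> push north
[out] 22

>>> move north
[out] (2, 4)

>>> sense north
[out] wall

>>> sense east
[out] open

>>> push east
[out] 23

>>> move east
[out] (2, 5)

>>> sense north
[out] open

>>> push north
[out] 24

>>> move north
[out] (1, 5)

>>> sense north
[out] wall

>>> sense east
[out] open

>>> push east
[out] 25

>>> move east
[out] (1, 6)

>>> sense north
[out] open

>>> push north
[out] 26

>>> move north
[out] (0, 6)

>>> sense east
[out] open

>>> push east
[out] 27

>>> move east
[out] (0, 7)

>>> sense south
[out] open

>>> push south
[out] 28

>>> move south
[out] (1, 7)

>>> sense south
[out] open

>>> push south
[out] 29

>>> move south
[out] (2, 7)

>>> sense west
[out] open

>>> push west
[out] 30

>>> move west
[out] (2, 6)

>>> sense south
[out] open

>>> push south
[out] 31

>>> move south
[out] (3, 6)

>>> sense west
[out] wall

>>> sense south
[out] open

>>> push south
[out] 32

>>> move south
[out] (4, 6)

>>> sense west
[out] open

>>> push west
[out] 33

>>> move west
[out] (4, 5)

>>> sense south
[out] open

>>> push south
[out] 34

>>> move south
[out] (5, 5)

>>> sense west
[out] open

>>> push west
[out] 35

>>> move west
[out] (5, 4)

>>> pop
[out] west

>>> move east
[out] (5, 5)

>>> sense south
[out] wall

>>> sense east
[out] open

>>> push east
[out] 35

>>> move east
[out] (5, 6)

>>> sense south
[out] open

>>> push south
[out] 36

>>> move south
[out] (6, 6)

>>> sense south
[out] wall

>>> sense east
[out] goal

>>> move east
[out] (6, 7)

Answer: (6, 7)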